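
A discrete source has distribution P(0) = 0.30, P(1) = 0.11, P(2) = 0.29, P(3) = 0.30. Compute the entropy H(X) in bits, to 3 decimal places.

1.910 bits

H = −Σ pᵢ log₂ pᵢ.
−0.30·log₂(0.30) = 0.5211
−0.11·log₂(0.11) = 0.3503
−0.29·log₂(0.29) = 0.5179
−0.30·log₂(0.30) = 0.5211
Sum ≈ 1.9104 → 1.910 bits.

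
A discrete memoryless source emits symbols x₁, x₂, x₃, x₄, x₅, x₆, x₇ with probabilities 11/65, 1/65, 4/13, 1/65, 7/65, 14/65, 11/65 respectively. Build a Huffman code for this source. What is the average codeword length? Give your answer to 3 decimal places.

2.477 bits/symbol

Repeatedly combine the two least-probable nodes; the expected code length is the sum of the merged weights.
merge 1/65 + 1/65 → 2/65
merge 2/65 + 7/65 → 9/65
merge 9/65 + 11/65 → 4/13
merge 11/65 + 14/65 → 5/13
merge 4/13 + 4/13 → 8/13
merge 5/13 + 8/13 → 1
L = 2/65 + 9/65 + 4/13 + 5/13 + 8/13 + 1 = 161/65 ≈ 2.477 bits/symbol.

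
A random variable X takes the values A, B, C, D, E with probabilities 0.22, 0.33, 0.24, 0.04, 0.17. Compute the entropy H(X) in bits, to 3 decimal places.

2.123 bits

H = −Σ pᵢ log₂ pᵢ.
−0.22·log₂(0.22) = 0.4806
−0.33·log₂(0.33) = 0.5278
−0.24·log₂(0.24) = 0.4941
−0.04·log₂(0.04) = 0.1858
−0.17·log₂(0.17) = 0.4346
Sum ≈ 2.1229 → 2.123 bits.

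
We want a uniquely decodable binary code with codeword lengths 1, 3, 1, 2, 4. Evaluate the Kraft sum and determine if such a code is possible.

1.4375; no

With common denominator 2^4 = 16: Σ 2^(−ℓᵢ) = 8/16 + 2/16 + 8/16 + 4/16 + 1/16 = 23/16 = 1.4375.
Kraft's inequality requires Σ ≤ 1; here Σ = 1.4375 > 1, so no such prefix code exists.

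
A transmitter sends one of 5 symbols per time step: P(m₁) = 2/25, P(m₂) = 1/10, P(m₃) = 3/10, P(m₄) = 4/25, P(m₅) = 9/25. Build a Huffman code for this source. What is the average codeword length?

2.16 bits/symbol

Repeatedly combine the two least-probable nodes; the expected code length is the sum of the merged weights.
merge 2/25 + 1/10 → 9/50
merge 4/25 + 9/50 → 17/50
merge 3/10 + 17/50 → 16/25
merge 9/25 + 16/25 → 1
L = 9/50 + 17/50 + 16/25 + 1 = 54/25 = 2.16 bits/symbol.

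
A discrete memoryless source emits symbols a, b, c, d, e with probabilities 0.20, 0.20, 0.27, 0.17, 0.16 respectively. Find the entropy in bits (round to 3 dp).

2.296 bits

H = −Σ pᵢ log₂ pᵢ.
−0.20·log₂(0.20) = 0.4644
−0.20·log₂(0.20) = 0.4644
−0.27·log₂(0.27) = 0.5100
−0.17·log₂(0.17) = 0.4346
−0.16·log₂(0.16) = 0.4230
Sum ≈ 2.2964 → 2.296 bits.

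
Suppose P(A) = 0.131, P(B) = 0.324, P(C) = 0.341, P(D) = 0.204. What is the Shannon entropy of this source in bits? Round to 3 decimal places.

H = −Σ pᵢ log₂ pᵢ.
−0.131·log₂(0.131) = 0.3841
−0.324·log₂(0.324) = 0.5268
−0.341·log₂(0.341) = 0.5293
−0.204·log₂(0.204) = 0.4678
Sum ≈ 1.9081 → 1.908 bits.

1.908 bits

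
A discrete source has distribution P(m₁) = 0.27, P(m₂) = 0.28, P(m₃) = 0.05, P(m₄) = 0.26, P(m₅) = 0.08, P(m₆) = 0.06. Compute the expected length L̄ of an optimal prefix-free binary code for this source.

2.3 bits/symbol

Repeatedly combine the two least-probable nodes; the expected code length is the sum of the merged weights.
merge 1/20 + 3/50 → 11/100
merge 2/25 + 11/100 → 19/100
merge 19/100 + 13/50 → 9/20
merge 27/100 + 7/25 → 11/20
merge 9/20 + 11/20 → 1
L = 11/100 + 19/100 + 9/20 + 11/20 + 1 = 23/10 = 2.3 bits/symbol.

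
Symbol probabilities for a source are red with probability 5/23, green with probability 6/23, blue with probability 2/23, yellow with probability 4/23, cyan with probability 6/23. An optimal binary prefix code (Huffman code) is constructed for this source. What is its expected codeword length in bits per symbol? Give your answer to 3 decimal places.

Repeatedly combine the two least-probable nodes; the expected code length is the sum of the merged weights.
merge 2/23 + 4/23 → 6/23
merge 5/23 + 6/23 → 11/23
merge 6/23 + 6/23 → 12/23
merge 11/23 + 12/23 → 1
L = 6/23 + 11/23 + 12/23 + 1 = 52/23 ≈ 2.261 bits/symbol.

2.261 bits/symbol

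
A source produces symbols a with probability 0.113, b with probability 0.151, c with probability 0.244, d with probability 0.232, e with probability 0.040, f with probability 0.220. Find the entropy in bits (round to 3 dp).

2.419 bits

H = −Σ pᵢ log₂ pᵢ.
−0.113·log₂(0.113) = 0.3555
−0.151·log₂(0.151) = 0.4118
−0.244·log₂(0.244) = 0.4966
−0.232·log₂(0.232) = 0.4890
−0.040·log₂(0.040) = 0.1858
−0.220·log₂(0.220) = 0.4806
Sum ≈ 2.4192 → 2.419 bits.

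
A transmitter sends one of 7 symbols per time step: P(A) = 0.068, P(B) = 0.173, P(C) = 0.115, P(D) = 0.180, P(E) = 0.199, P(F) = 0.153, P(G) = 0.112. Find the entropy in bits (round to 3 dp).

H = −Σ pᵢ log₂ pᵢ.
−0.068·log₂(0.068) = 0.2637
−0.173·log₂(0.173) = 0.4379
−0.115·log₂(0.115) = 0.3588
−0.180·log₂(0.180) = 0.4453
−0.199·log₂(0.199) = 0.4635
−0.153·log₂(0.153) = 0.4144
−0.112·log₂(0.112) = 0.3537
Sum ≈ 2.7374 → 2.737 bits.

2.737 bits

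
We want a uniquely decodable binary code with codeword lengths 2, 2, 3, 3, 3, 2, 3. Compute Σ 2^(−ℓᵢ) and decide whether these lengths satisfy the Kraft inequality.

With common denominator 2^3 = 8: Σ 2^(−ℓᵢ) = 2/8 + 2/8 + 1/8 + 1/8 + 1/8 + 2/8 + 1/8 = 10/8 = 1.25.
Kraft's inequality requires Σ ≤ 1; here Σ = 1.25 > 1, so no such prefix code exists.

1.25; no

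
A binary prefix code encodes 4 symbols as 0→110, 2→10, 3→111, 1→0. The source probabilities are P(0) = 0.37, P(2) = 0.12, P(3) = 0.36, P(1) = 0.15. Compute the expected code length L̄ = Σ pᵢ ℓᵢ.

2.58 bits/symbol

L̄ = Σ pᵢ·ℓᵢ = 0.37·3 + 0.12·2 + 0.36·3 + 0.15·1 = 2.58 bits/symbol.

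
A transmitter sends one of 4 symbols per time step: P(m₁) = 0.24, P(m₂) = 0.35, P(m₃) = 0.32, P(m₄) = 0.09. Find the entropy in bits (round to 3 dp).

1.863 bits

H = −Σ pᵢ log₂ pᵢ.
−0.24·log₂(0.24) = 0.4941
−0.35·log₂(0.35) = 0.5301
−0.32·log₂(0.32) = 0.5260
−0.09·log₂(0.09) = 0.3127
Sum ≈ 1.8629 → 1.863 bits.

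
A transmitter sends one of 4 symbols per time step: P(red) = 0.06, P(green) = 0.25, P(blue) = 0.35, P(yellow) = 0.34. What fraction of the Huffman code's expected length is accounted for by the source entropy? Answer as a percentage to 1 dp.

Entropy H = −Σ p log₂ p ≈ 1.8028 bits.
Huffman merges: 3/50+1/4→31/100; 31/100+17/50→13/20; 7/20+13/20→1. L = 49/25 ≈ 1.9600.
Efficiency = H/L = 1.8028/1.9600 = 92.0%.

92.0%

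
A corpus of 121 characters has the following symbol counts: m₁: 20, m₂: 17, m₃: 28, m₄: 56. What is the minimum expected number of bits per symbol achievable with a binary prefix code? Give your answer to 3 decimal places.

1.843 bits/symbol

Probabilities are the counts divided by 121.
Repeatedly combine the two least-probable nodes; the expected code length is the sum of the merged weights.
merge 17/121 + 20/121 → 37/121
merge 28/121 + 37/121 → 65/121
merge 56/121 + 65/121 → 1
L = 37/121 + 65/121 + 1 = 223/121 ≈ 1.843 bits/symbol.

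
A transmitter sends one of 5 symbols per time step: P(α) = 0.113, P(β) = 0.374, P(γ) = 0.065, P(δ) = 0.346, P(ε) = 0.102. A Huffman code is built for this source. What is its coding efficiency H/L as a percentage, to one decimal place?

Entropy H = −Σ p log₂ p ≈ 2.0081 bits.
Huffman merges: 13/200+51/500→167/1000; 113/1000+167/1000→7/25; 7/25+173/500→313/500; 187/500+313/500→1. L = 2073/1000 ≈ 2.0730.
Efficiency = H/L = 2.0081/2.0730 = 96.9%.

96.9%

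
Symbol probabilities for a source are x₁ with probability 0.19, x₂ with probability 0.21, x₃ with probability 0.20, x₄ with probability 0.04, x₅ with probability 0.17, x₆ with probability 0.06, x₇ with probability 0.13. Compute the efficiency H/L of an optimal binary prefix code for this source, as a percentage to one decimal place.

Entropy H = −Σ p log₂ p ≈ 2.6390 bits.
Huffman merges: 1/25+3/50→1/10; 1/10+13/100→23/100; 17/100+19/100→9/25; 1/5+21/100→41/100; 23/100+9/25→59/100; 41/100+59/100→1. L = 269/100 ≈ 2.6900.
Efficiency = H/L = 2.6390/2.6900 = 98.1%.

98.1%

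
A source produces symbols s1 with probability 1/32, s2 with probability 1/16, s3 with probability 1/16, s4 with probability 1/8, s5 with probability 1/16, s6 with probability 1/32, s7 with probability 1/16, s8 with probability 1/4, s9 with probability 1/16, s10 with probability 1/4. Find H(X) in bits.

2.9375 bits

Each probability is a power of 1/2, so log₂(1/p) is an integer.
H = Σ p·log₂(1/p) = 1/32·5 + 1/16·4 + 1/16·4 + 1/8·3 + 1/16·4 + 1/32·5 + 1/16·4 + 1/4·2 + 1/16·4 + 1/4·2 = 2.9375 bits.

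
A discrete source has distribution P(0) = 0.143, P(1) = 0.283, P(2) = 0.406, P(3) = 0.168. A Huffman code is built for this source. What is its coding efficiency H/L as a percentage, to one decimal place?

Entropy H = −Σ p log₂ p ≈ 1.8769 bits.
Huffman merges: 143/1000+21/125→311/1000; 283/1000+311/1000→297/500; 203/500+297/500→1. L = 381/200 ≈ 1.9050.
Efficiency = H/L = 1.8769/1.9050 = 98.5%.

98.5%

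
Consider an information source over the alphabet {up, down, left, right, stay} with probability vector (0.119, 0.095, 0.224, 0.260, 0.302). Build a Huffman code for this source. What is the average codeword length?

Repeatedly combine the two least-probable nodes; the expected code length is the sum of the merged weights.
merge 19/200 + 119/1000 → 107/500
merge 107/500 + 28/125 → 219/500
merge 13/50 + 151/500 → 281/500
merge 219/500 + 281/500 → 1
L = 107/500 + 219/500 + 281/500 + 1 = 1107/500 = 2.214 bits/symbol.

2.214 bits/symbol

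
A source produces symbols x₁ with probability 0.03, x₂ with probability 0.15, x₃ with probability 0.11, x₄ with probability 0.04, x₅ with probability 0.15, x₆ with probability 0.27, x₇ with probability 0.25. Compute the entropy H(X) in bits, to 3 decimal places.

2.519 bits

H = −Σ pᵢ log₂ pᵢ.
−0.03·log₂(0.03) = 0.1518
−0.15·log₂(0.15) = 0.4105
−0.11·log₂(0.11) = 0.3503
−0.04·log₂(0.04) = 0.1858
−0.15·log₂(0.15) = 0.4105
−0.27·log₂(0.27) = 0.5100
−0.25·log₂(0.25) = 0.5000
Sum ≈ 2.5189 → 2.519 bits.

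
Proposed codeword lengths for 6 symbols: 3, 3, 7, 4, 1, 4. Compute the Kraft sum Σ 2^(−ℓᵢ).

With common denominator 2^7 = 128: Σ 2^(−ℓᵢ) = 16/128 + 16/128 + 1/128 + 8/128 + 64/128 + 8/128 = 113/128 = 0.8828125.

0.8828125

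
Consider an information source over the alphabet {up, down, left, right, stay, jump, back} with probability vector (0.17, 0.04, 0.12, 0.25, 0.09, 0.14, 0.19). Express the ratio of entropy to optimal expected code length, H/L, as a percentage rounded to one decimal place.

Entropy H = −Σ p log₂ p ≈ 2.6524 bits.
Huffman merges: 1/25+9/100→13/100; 3/25+13/100→1/4; 7/50+17/100→31/100; 19/100+1/4→11/25; 1/4+31/100→14/25; 11/25+14/25→1. L = 269/100 ≈ 2.6900.
Efficiency = H/L = 2.6524/2.6900 = 98.6%.

98.6%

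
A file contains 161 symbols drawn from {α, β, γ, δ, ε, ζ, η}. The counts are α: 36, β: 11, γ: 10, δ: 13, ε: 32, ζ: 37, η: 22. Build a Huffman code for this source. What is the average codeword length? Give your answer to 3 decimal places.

2.677 bits/symbol

Probabilities are the counts divided by 161.
Repeatedly combine the two least-probable nodes; the expected code length is the sum of the merged weights.
merge 10/161 + 11/161 → 3/23
merge 13/161 + 3/23 → 34/161
merge 22/161 + 32/161 → 54/161
merge 34/161 + 36/161 → 10/23
merge 37/161 + 54/161 → 13/23
merge 10/23 + 13/23 → 1
L = 3/23 + 34/161 + 54/161 + 10/23 + 13/23 + 1 = 431/161 ≈ 2.677 bits/symbol.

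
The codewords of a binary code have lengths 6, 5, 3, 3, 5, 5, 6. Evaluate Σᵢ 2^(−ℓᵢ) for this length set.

With common denominator 2^6 = 64: Σ 2^(−ℓᵢ) = 1/64 + 2/64 + 8/64 + 8/64 + 2/64 + 2/64 + 1/64 = 24/64 = 0.375.

0.375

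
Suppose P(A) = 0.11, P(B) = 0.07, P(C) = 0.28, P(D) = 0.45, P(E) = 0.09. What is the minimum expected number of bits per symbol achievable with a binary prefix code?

1.98 bits/symbol

Repeatedly combine the two least-probable nodes; the expected code length is the sum of the merged weights.
merge 7/100 + 9/100 → 4/25
merge 11/100 + 4/25 → 27/100
merge 27/100 + 7/25 → 11/20
merge 9/20 + 11/20 → 1
L = 4/25 + 27/100 + 11/20 + 1 = 99/50 = 1.98 bits/symbol.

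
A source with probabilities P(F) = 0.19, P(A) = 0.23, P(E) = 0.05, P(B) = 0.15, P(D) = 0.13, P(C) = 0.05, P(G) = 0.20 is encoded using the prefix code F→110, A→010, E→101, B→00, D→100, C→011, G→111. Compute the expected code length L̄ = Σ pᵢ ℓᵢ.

2.85 bits/symbol

L̄ = Σ pᵢ·ℓᵢ = 0.19·3 + 0.23·3 + 0.05·3 + 0.15·2 + 0.13·3 + 0.05·3 + 0.20·3 = 2.85 bits/symbol.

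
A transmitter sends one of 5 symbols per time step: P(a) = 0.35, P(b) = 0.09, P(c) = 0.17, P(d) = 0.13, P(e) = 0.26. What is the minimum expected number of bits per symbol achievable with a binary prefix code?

2.22 bits/symbol

Repeatedly combine the two least-probable nodes; the expected code length is the sum of the merged weights.
merge 9/100 + 13/100 → 11/50
merge 17/100 + 11/50 → 39/100
merge 13/50 + 7/20 → 61/100
merge 39/100 + 61/100 → 1
L = 11/50 + 39/100 + 61/100 + 1 = 111/50 = 2.22 bits/symbol.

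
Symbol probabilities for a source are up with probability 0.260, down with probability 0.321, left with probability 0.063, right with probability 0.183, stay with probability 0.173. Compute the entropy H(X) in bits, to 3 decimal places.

2.169 bits

H = −Σ pᵢ log₂ pᵢ.
−0.260·log₂(0.260) = 0.5053
−0.321·log₂(0.321) = 0.5262
−0.063·log₂(0.063) = 0.2513
−0.183·log₂(0.183) = 0.4484
−0.173·log₂(0.173) = 0.4379
Sum ≈ 2.1691 → 2.169 bits.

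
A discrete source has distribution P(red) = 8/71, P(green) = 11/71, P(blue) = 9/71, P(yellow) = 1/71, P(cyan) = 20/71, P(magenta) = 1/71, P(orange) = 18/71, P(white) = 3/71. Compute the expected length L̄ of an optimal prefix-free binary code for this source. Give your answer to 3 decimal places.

2.563 bits/symbol

Repeatedly combine the two least-probable nodes; the expected code length is the sum of the merged weights.
merge 1/71 + 1/71 → 2/71
merge 2/71 + 3/71 → 5/71
merge 5/71 + 8/71 → 13/71
merge 9/71 + 11/71 → 20/71
merge 13/71 + 18/71 → 31/71
merge 20/71 + 20/71 → 40/71
merge 31/71 + 40/71 → 1
L = 2/71 + 5/71 + 13/71 + 20/71 + 31/71 + 40/71 + 1 = 182/71 ≈ 2.563 bits/symbol.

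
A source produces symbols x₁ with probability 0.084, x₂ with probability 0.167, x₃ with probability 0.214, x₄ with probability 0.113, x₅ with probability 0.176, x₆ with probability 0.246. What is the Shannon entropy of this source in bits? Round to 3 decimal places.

H = −Σ pᵢ log₂ pᵢ.
−0.084·log₂(0.084) = 0.3002
−0.167·log₂(0.167) = 0.4312
−0.214·log₂(0.214) = 0.4760
−0.113·log₂(0.113) = 0.3555
−0.176·log₂(0.176) = 0.4411
−0.246·log₂(0.246) = 0.4977
Sum ≈ 2.5017 → 2.502 bits.

2.502 bits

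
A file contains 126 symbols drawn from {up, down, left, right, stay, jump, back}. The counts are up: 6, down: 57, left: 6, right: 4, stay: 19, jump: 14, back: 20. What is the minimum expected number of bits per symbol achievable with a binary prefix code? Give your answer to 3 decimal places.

2.302 bits/symbol

Probabilities are the counts divided by 126.
Repeatedly combine the two least-probable nodes; the expected code length is the sum of the merged weights.
merge 2/63 + 1/21 → 5/63
merge 1/21 + 5/63 → 8/63
merge 1/9 + 8/63 → 5/21
merge 19/126 + 10/63 → 13/42
merge 5/21 + 13/42 → 23/42
merge 19/42 + 23/42 → 1
L = 5/63 + 8/63 + 5/21 + 13/42 + 23/42 + 1 = 145/63 ≈ 2.302 bits/symbol.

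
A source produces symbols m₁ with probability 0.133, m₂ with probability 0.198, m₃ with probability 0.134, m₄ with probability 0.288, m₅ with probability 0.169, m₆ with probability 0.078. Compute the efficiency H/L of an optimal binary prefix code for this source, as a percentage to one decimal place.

98.5%

Entropy H = −Σ p log₂ p ≈ 2.4760 bits.
Huffman merges: 39/500+133/1000→211/1000; 67/500+169/1000→303/1000; 99/500+211/1000→409/1000; 36/125+303/1000→591/1000; 409/1000+591/1000→1. L = 1257/500 ≈ 2.5140.
Efficiency = H/L = 2.4760/2.5140 = 98.5%.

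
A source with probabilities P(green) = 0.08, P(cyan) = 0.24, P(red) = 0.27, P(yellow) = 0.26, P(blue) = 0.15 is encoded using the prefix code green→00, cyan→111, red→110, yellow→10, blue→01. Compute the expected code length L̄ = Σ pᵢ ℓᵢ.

L̄ = Σ pᵢ·ℓᵢ = 0.08·2 + 0.24·3 + 0.27·3 + 0.26·2 + 0.15·2 = 2.51 bits/symbol.

2.51 bits/symbol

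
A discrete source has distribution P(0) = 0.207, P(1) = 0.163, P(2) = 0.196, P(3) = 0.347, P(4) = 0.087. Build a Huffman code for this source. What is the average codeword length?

2.25 bits/symbol

Repeatedly combine the two least-probable nodes; the expected code length is the sum of the merged weights.
merge 87/1000 + 163/1000 → 1/4
merge 49/250 + 207/1000 → 403/1000
merge 1/4 + 347/1000 → 597/1000
merge 403/1000 + 597/1000 → 1
L = 1/4 + 403/1000 + 597/1000 + 1 = 9/4 = 2.25 bits/symbol.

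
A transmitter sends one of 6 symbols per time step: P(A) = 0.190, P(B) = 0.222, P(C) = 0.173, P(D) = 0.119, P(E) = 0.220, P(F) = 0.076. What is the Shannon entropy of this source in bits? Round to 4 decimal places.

H = −Σ pᵢ log₂ pᵢ.
−0.190·log₂(0.190) = 0.4552
−0.222·log₂(0.222) = 0.4820
−0.173·log₂(0.173) = 0.4379
−0.119·log₂(0.119) = 0.3654
−0.220·log₂(0.220) = 0.4806
−0.076·log₂(0.076) = 0.2826
Sum ≈ 2.5037 → 2.5037 bits.

2.5037 bits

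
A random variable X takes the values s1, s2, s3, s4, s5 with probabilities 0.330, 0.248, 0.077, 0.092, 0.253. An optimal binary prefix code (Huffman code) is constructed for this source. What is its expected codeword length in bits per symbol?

2.169 bits/symbol

Repeatedly combine the two least-probable nodes; the expected code length is the sum of the merged weights.
merge 77/1000 + 23/250 → 169/1000
merge 169/1000 + 31/125 → 417/1000
merge 253/1000 + 33/100 → 583/1000
merge 417/1000 + 583/1000 → 1
L = 169/1000 + 417/1000 + 583/1000 + 1 = 2169/1000 = 2.169 bits/symbol.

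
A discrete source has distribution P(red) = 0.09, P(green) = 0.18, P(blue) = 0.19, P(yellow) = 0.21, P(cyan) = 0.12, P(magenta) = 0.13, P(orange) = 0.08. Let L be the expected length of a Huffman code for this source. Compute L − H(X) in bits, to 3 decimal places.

Entropy H = −Σ p log₂ p ≈ 2.7272 bits.
Huffman merges: 2/25+9/100→17/100; 3/25+13/100→1/4; 17/100+9/50→7/20; 19/100+21/100→2/5; 1/4+7/20→3/5; 2/5+3/5→1. L = 277/100 ≈ 2.7700.
L − H = 2.7700 − 2.7272 = 0.043 bits.

0.043 bits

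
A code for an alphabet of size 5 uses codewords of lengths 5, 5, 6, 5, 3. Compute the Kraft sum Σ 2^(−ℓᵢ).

With common denominator 2^6 = 64: Σ 2^(−ℓᵢ) = 2/64 + 2/64 + 1/64 + 2/64 + 8/64 = 15/64 = 0.234375.

0.234375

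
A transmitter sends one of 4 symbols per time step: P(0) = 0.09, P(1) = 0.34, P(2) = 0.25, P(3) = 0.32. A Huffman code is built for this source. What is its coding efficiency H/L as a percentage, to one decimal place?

93.4%

Entropy H = −Σ p log₂ p ≈ 1.8679 bits.
Huffman merges: 9/100+1/4→17/50; 8/25+17/50→33/50; 17/50+33/50→1. L = 2 ≈ 2.0000.
Efficiency = H/L = 1.8679/2.0000 = 93.4%.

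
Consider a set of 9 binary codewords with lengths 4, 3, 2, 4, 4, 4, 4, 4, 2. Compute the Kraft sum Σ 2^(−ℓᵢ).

1

With common denominator 2^4 = 16: Σ 2^(−ℓᵢ) = 1/16 + 2/16 + 4/16 + 1/16 + 1/16 + 1/16 + 1/16 + 1/16 + 4/16 = 16/16 = 1.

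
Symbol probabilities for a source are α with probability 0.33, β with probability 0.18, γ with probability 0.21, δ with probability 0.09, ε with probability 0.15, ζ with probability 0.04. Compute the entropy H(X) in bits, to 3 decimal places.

H = −Σ pᵢ log₂ pᵢ.
−0.33·log₂(0.33) = 0.5278
−0.18·log₂(0.18) = 0.4453
−0.21·log₂(0.21) = 0.4728
−0.09·log₂(0.09) = 0.3127
−0.15·log₂(0.15) = 0.4105
−0.04·log₂(0.04) = 0.1858
Sum ≈ 2.3549 → 2.355 bits.

2.355 bits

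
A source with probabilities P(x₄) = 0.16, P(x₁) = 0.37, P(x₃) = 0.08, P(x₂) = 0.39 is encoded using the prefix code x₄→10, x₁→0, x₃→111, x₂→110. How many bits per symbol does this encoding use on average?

2.1 bits/symbol

L̄ = Σ pᵢ·ℓᵢ = 0.16·2 + 0.37·1 + 0.08·3 + 0.39·3 = 2.1 bits/symbol.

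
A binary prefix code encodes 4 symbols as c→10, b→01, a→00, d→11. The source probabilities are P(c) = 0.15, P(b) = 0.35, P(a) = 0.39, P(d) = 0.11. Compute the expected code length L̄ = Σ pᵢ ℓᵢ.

2 bits/symbol

L̄ = Σ pᵢ·ℓᵢ = 0.15·2 + 0.35·2 + 0.39·2 + 0.11·2 = 2 bits/symbol.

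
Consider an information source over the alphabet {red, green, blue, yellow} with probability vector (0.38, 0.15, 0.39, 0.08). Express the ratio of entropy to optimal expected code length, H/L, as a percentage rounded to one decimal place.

95.8%

Entropy H = −Σ p log₂ p ≈ 1.7623 bits.
Huffman merges: 2/25+3/20→23/100; 23/100+19/50→61/100; 39/100+61/100→1. L = 46/25 ≈ 1.8400.
Efficiency = H/L = 1.7623/1.8400 = 95.8%.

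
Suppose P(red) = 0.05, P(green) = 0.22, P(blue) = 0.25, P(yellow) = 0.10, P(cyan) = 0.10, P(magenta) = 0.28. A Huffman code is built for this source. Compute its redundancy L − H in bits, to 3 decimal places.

0.025 bits

Entropy H = −Σ p log₂ p ≈ 2.3753 bits.
Huffman merges: 1/20+1/10→3/20; 1/10+3/20→1/4; 11/50+1/4→47/100; 1/4+7/25→53/100; 47/100+53/100→1. L = 12/5 ≈ 2.4000.
L − H = 2.4000 − 2.3753 = 0.025 bits.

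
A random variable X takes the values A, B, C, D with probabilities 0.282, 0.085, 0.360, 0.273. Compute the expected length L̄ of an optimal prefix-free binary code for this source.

Repeatedly combine the two least-probable nodes; the expected code length is the sum of the merged weights.
merge 17/200 + 273/1000 → 179/500
merge 141/500 + 179/500 → 16/25
merge 9/25 + 16/25 → 1
L = 179/500 + 16/25 + 1 = 999/500 = 1.998 bits/symbol.

1.998 bits/symbol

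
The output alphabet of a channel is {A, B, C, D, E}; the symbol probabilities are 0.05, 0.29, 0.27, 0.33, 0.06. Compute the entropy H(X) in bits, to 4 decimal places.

2.0154 bits

H = −Σ pᵢ log₂ pᵢ.
−0.05·log₂(0.05) = 0.2161
−0.29·log₂(0.29) = 0.5179
−0.27·log₂(0.27) = 0.5100
−0.33·log₂(0.33) = 0.5278
−0.06·log₂(0.06) = 0.2435
Sum ≈ 2.0154 → 2.0154 bits.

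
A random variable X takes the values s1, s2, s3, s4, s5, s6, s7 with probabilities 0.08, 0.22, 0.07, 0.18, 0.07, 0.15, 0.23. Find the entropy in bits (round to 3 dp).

2.653 bits

H = −Σ pᵢ log₂ pᵢ.
−0.08·log₂(0.08) = 0.2915
−0.22·log₂(0.22) = 0.4806
−0.07·log₂(0.07) = 0.2686
−0.18·log₂(0.18) = 0.4453
−0.07·log₂(0.07) = 0.2686
−0.15·log₂(0.15) = 0.4105
−0.23·log₂(0.23) = 0.4877
Sum ≈ 2.6527 → 2.653 bits.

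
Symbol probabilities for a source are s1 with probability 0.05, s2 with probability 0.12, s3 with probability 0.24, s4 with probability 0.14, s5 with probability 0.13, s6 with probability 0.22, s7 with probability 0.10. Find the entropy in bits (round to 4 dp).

2.6698 bits

H = −Σ pᵢ log₂ pᵢ.
−0.05·log₂(0.05) = 0.2161
−0.12·log₂(0.12) = 0.3671
−0.24·log₂(0.24) = 0.4941
−0.14·log₂(0.14) = 0.3971
−0.13·log₂(0.13) = 0.3826
−0.22·log₂(0.22) = 0.4806
−0.10·log₂(0.10) = 0.3322
Sum ≈ 2.6698 → 2.6698 bits.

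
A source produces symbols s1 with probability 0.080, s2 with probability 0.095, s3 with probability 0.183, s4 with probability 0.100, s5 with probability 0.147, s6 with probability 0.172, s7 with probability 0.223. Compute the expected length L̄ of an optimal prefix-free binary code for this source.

2.769 bits/symbol

Repeatedly combine the two least-probable nodes; the expected code length is the sum of the merged weights.
merge 2/25 + 19/200 → 7/40
merge 1/10 + 147/1000 → 247/1000
merge 43/250 + 7/40 → 347/1000
merge 183/1000 + 223/1000 → 203/500
merge 247/1000 + 347/1000 → 297/500
merge 203/500 + 297/500 → 1
L = 7/40 + 247/1000 + 347/1000 + 203/500 + 297/500 + 1 = 2769/1000 = 2.769 bits/symbol.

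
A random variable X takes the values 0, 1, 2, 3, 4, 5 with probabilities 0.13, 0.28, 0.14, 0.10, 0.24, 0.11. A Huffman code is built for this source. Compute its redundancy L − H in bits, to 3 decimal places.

0.009 bits

Entropy H = −Σ p log₂ p ≈ 2.4706 bits.
Huffman merges: 1/10+11/100→21/100; 13/100+7/50→27/100; 21/100+6/25→9/20; 27/100+7/25→11/20; 9/20+11/20→1. L = 62/25 ≈ 2.4800.
L − H = 2.4800 − 2.4706 = 0.009 bits.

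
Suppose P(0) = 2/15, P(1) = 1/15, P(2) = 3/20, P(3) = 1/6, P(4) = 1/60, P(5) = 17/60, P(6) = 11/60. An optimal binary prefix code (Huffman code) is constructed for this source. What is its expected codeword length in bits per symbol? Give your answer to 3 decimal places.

2.617 bits/symbol

Repeatedly combine the two least-probable nodes; the expected code length is the sum of the merged weights.
merge 1/60 + 1/15 → 1/12
merge 1/12 + 2/15 → 13/60
merge 3/20 + 1/6 → 19/60
merge 11/60 + 13/60 → 2/5
merge 17/60 + 19/60 → 3/5
merge 2/5 + 3/5 → 1
L = 1/12 + 13/60 + 19/60 + 2/5 + 3/5 + 1 = 157/60 ≈ 2.617 bits/symbol.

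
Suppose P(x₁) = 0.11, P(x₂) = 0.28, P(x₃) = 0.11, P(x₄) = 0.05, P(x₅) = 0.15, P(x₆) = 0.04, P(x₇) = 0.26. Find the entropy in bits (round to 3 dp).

H = −Σ pᵢ log₂ pᵢ.
−0.11·log₂(0.11) = 0.3503
−0.28·log₂(0.28) = 0.5142
−0.11·log₂(0.11) = 0.3503
−0.05·log₂(0.05) = 0.2161
−0.15·log₂(0.15) = 0.4105
−0.04·log₂(0.04) = 0.1858
−0.26·log₂(0.26) = 0.5053
Sum ≈ 2.5325 → 2.532 bits.

2.532 bits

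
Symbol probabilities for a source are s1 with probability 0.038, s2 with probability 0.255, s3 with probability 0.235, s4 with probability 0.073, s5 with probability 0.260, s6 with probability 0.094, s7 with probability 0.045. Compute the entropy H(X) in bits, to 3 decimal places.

2.476 bits

H = −Σ pᵢ log₂ pᵢ.
−0.038·log₂(0.038) = 0.1793
−0.255·log₂(0.255) = 0.5027
−0.235·log₂(0.235) = 0.4910
−0.073·log₂(0.073) = 0.2756
−0.260·log₂(0.260) = 0.5053
−0.094·log₂(0.094) = 0.3207
−0.045·log₂(0.045) = 0.2013
Sum ≈ 2.4759 → 2.476 bits.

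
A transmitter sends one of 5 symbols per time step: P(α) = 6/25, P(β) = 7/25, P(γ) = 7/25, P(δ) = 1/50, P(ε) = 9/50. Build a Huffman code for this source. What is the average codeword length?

Repeatedly combine the two least-probable nodes; the expected code length is the sum of the merged weights.
merge 1/50 + 9/50 → 1/5
merge 1/5 + 6/25 → 11/25
merge 7/25 + 7/25 → 14/25
merge 11/25 + 14/25 → 1
L = 1/5 + 11/25 + 14/25 + 1 = 11/5 = 2.2 bits/symbol.

2.2 bits/symbol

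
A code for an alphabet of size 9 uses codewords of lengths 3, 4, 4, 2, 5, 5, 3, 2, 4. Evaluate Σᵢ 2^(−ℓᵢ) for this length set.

With common denominator 2^5 = 32: Σ 2^(−ℓᵢ) = 4/32 + 2/32 + 2/32 + 8/32 + 1/32 + 1/32 + 4/32 + 8/32 + 2/32 = 32/32 = 1.

1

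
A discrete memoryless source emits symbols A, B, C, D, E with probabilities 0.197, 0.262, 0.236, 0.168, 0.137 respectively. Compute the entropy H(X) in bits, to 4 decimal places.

H = −Σ pᵢ log₂ pᵢ.
−0.197·log₂(0.197) = 0.4617
−0.262·log₂(0.262) = 0.5063
−0.236·log₂(0.236) = 0.4916
−0.168·log₂(0.168) = 0.4323
−0.137·log₂(0.137) = 0.3929
Sum ≈ 2.2848 → 2.2848 bits.

2.2848 bits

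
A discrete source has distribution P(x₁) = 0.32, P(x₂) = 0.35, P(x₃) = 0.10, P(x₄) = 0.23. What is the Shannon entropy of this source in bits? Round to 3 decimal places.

1.876 bits

H = −Σ pᵢ log₂ pᵢ.
−0.32·log₂(0.32) = 0.5260
−0.35·log₂(0.35) = 0.5301
−0.10·log₂(0.10) = 0.3322
−0.23·log₂(0.23) = 0.4877
Sum ≈ 1.8760 → 1.876 bits.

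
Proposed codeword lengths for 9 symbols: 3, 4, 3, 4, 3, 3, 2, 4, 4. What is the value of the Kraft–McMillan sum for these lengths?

With common denominator 2^4 = 16: Σ 2^(−ℓᵢ) = 2/16 + 1/16 + 2/16 + 1/16 + 2/16 + 2/16 + 4/16 + 1/16 + 1/16 = 16/16 = 1.

1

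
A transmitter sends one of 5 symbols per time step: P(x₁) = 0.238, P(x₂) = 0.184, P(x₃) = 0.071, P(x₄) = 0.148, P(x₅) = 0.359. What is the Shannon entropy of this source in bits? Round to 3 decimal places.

H = −Σ pᵢ log₂ pᵢ.
−0.238·log₂(0.238) = 0.4929
−0.184·log₂(0.184) = 0.4494
−0.071·log₂(0.071) = 0.2709
−0.148·log₂(0.148) = 0.4079
−0.359·log₂(0.359) = 0.5306
Sum ≈ 2.1517 → 2.152 bits.

2.152 bits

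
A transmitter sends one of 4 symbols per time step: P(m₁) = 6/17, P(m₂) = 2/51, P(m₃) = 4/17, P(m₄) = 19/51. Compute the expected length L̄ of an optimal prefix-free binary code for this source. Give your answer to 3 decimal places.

1.902 bits/symbol

Repeatedly combine the two least-probable nodes; the expected code length is the sum of the merged weights.
merge 2/51 + 4/17 → 14/51
merge 14/51 + 6/17 → 32/51
merge 19/51 + 32/51 → 1
L = 14/51 + 32/51 + 1 = 97/51 ≈ 1.902 bits/symbol.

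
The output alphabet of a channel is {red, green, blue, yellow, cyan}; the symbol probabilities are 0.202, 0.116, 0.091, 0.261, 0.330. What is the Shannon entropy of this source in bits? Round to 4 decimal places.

H = −Σ pᵢ log₂ pᵢ.
−0.202·log₂(0.202) = 0.4661
−0.116·log₂(0.116) = 0.3605
−0.091·log₂(0.091) = 0.3147
−0.261·log₂(0.261) = 0.5058
−0.330·log₂(0.330) = 0.5278
Sum ≈ 2.1749 → 2.1749 bits.

2.1749 bits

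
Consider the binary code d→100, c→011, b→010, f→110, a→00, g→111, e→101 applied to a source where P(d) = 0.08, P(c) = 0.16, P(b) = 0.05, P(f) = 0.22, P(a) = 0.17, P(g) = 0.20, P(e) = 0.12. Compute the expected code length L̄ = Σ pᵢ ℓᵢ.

L̄ = Σ pᵢ·ℓᵢ = 0.08·3 + 0.16·3 + 0.05·3 + 0.22·3 + 0.17·2 + 0.20·3 + 0.12·3 = 2.83 bits/symbol.

2.83 bits/symbol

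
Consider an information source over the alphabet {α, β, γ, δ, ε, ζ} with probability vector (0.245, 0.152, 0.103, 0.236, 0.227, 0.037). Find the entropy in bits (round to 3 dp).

2.401 bits

H = −Σ pᵢ log₂ pᵢ.
−0.245·log₂(0.245) = 0.4971
−0.152·log₂(0.152) = 0.4131
−0.103·log₂(0.103) = 0.3378
−0.236·log₂(0.236) = 0.4916
−0.227·log₂(0.227) = 0.4856
−0.037·log₂(0.037) = 0.1760
Sum ≈ 2.4012 → 2.401 bits.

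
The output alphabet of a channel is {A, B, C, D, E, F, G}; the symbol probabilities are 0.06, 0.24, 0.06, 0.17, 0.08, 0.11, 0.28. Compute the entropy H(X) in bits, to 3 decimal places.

2.572 bits

H = −Σ pᵢ log₂ pᵢ.
−0.06·log₂(0.06) = 0.2435
−0.24·log₂(0.24) = 0.4941
−0.06·log₂(0.06) = 0.2435
−0.17·log₂(0.17) = 0.4346
−0.08·log₂(0.08) = 0.2915
−0.11·log₂(0.11) = 0.3503
−0.28·log₂(0.28) = 0.5142
Sum ≈ 2.5718 → 2.572 bits.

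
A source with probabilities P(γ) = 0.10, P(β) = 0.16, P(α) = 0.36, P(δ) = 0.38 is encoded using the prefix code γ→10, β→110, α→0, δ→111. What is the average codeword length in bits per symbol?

L̄ = Σ pᵢ·ℓᵢ = 0.10·2 + 0.16·3 + 0.36·1 + 0.38·3 = 2.18 bits/symbol.

2.18 bits/symbol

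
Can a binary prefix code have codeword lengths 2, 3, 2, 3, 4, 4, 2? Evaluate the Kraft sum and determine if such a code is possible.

1.125; no

With common denominator 2^4 = 16: Σ 2^(−ℓᵢ) = 4/16 + 2/16 + 4/16 + 2/16 + 1/16 + 1/16 + 4/16 = 18/16 = 1.125.
Kraft's inequality requires Σ ≤ 1; here Σ = 1.125 > 1, so no such prefix code exists.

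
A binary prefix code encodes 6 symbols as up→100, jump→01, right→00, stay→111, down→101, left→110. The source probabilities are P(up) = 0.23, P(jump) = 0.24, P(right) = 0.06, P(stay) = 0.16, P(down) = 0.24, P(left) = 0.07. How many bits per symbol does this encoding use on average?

L̄ = Σ pᵢ·ℓᵢ = 0.23·3 + 0.24·2 + 0.06·2 + 0.16·3 + 0.24·3 + 0.07·3 = 2.7 bits/symbol.

2.7 bits/symbol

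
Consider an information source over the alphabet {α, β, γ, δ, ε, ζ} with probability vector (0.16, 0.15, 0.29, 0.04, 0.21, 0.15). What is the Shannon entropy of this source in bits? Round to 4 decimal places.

H = −Σ pᵢ log₂ pᵢ.
−0.16·log₂(0.16) = 0.4230
−0.15·log₂(0.15) = 0.4105
−0.29·log₂(0.29) = 0.5179
−0.04·log₂(0.04) = 0.1858
−0.21·log₂(0.21) = 0.4728
−0.15·log₂(0.15) = 0.4105
Sum ≈ 2.4206 → 2.4206 bits.

2.4206 bits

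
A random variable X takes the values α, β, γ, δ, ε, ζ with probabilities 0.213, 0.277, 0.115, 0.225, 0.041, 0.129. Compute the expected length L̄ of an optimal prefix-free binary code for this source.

2.441 bits/symbol

Repeatedly combine the two least-probable nodes; the expected code length is the sum of the merged weights.
merge 41/1000 + 23/200 → 39/250
merge 129/1000 + 39/250 → 57/200
merge 213/1000 + 9/40 → 219/500
merge 277/1000 + 57/200 → 281/500
merge 219/500 + 281/500 → 1
L = 39/250 + 57/200 + 219/500 + 281/500 + 1 = 2441/1000 = 2.441 bits/symbol.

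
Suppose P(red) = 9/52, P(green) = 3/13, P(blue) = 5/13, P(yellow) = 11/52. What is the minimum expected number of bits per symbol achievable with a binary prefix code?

Repeatedly combine the two least-probable nodes; the expected code length is the sum of the merged weights.
merge 9/52 + 11/52 → 5/13
merge 3/13 + 5/13 → 8/13
merge 5/13 + 8/13 → 1
L = 5/13 + 8/13 + 1 = 2 bits/symbol.

2 bits/symbol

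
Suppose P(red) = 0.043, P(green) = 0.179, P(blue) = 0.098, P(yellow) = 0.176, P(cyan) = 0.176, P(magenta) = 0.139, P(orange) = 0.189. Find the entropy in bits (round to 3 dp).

2.700 bits

H = −Σ pᵢ log₂ pᵢ.
−0.043·log₂(0.043) = 0.1952
−0.179·log₂(0.179) = 0.4443
−0.098·log₂(0.098) = 0.3284
−0.176·log₂(0.176) = 0.4411
−0.176·log₂(0.176) = 0.4411
−0.139·log₂(0.139) = 0.3957
−0.189·log₂(0.189) = 0.4543
Sum ≈ 2.7001 → 2.700 bits.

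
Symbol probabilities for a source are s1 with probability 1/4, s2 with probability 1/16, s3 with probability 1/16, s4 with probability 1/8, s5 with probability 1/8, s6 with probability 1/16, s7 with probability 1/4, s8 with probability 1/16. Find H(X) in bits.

2.75 bits

Each probability is a power of 1/2, so log₂(1/p) is an integer.
H = Σ p·log₂(1/p) = 1/4·2 + 1/16·4 + 1/16·4 + 1/8·3 + 1/8·3 + 1/16·4 + 1/4·2 + 1/16·4 = 2.75 bits.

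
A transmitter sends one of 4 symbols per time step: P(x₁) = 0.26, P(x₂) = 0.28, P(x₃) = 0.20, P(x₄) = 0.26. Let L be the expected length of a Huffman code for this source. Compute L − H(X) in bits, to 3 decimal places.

0.011 bits

Entropy H = −Σ p log₂ p ≈ 1.9892 bits.
Huffman merges: 1/5+13/50→23/50; 13/50+7/25→27/50; 23/50+27/50→1. L = 2 ≈ 2.0000.
L − H = 2.0000 − 1.9892 = 0.011 bits.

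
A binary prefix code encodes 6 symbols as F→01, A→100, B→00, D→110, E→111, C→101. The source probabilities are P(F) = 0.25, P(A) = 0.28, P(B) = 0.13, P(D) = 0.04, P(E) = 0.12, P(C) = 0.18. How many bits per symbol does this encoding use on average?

2.62 bits/symbol

L̄ = Σ pᵢ·ℓᵢ = 0.25·2 + 0.28·3 + 0.13·2 + 0.04·3 + 0.12·3 + 0.18·3 = 2.62 bits/symbol.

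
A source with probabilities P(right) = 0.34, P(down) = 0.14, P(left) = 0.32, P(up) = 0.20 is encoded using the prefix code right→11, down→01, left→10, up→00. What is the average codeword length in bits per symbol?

L̄ = Σ pᵢ·ℓᵢ = 0.34·2 + 0.14·2 + 0.32·2 + 0.20·2 = 2 bits/symbol.

2 bits/symbol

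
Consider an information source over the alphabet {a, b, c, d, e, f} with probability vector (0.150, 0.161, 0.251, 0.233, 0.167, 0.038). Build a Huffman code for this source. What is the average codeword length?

Repeatedly combine the two least-probable nodes; the expected code length is the sum of the merged weights.
merge 19/500 + 3/20 → 47/250
merge 161/1000 + 167/1000 → 41/125
merge 47/250 + 233/1000 → 421/1000
merge 251/1000 + 41/125 → 579/1000
merge 421/1000 + 579/1000 → 1
L = 47/250 + 41/125 + 421/1000 + 579/1000 + 1 = 629/250 = 2.516 bits/symbol.

2.516 bits/symbol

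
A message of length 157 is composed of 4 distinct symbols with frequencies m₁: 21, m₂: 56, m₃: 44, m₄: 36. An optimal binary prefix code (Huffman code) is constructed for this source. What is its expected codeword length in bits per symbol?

Probabilities are the counts divided by 157.
Repeatedly combine the two least-probable nodes; the expected code length is the sum of the merged weights.
merge 21/157 + 36/157 → 57/157
merge 44/157 + 56/157 → 100/157
merge 57/157 + 100/157 → 1
L = 57/157 + 100/157 + 1 = 2 bits/symbol.

2 bits/symbol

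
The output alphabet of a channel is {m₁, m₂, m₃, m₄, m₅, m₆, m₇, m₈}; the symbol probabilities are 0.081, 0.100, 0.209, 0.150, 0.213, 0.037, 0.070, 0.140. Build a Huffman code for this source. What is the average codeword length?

2.866 bits/symbol

Repeatedly combine the two least-probable nodes; the expected code length is the sum of the merged weights.
merge 37/1000 + 7/100 → 107/1000
merge 81/1000 + 1/10 → 181/1000
merge 107/1000 + 7/50 → 247/1000
merge 3/20 + 181/1000 → 331/1000
merge 209/1000 + 213/1000 → 211/500
merge 247/1000 + 331/1000 → 289/500
merge 211/500 + 289/500 → 1
L = 107/1000 + 181/1000 + 247/1000 + 331/1000 + 211/500 + 289/500 + 1 = 1433/500 = 2.866 bits/symbol.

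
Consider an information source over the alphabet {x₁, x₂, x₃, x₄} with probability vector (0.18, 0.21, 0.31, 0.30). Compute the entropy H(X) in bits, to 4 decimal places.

H = −Σ pᵢ log₂ pᵢ.
−0.18·log₂(0.18) = 0.4453
−0.21·log₂(0.21) = 0.4728
−0.31·log₂(0.31) = 0.5238
−0.30·log₂(0.30) = 0.5211
Sum ≈ 1.9630 → 1.9630 bits.

1.9630 bits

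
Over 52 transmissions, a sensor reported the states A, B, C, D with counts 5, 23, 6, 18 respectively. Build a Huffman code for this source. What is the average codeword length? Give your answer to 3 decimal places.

1.769 bits/symbol

Probabilities are the counts divided by 52.
Repeatedly combine the two least-probable nodes; the expected code length is the sum of the merged weights.
merge 5/52 + 3/26 → 11/52
merge 11/52 + 9/26 → 29/52
merge 23/52 + 29/52 → 1
L = 11/52 + 29/52 + 1 = 23/13 ≈ 1.769 bits/symbol.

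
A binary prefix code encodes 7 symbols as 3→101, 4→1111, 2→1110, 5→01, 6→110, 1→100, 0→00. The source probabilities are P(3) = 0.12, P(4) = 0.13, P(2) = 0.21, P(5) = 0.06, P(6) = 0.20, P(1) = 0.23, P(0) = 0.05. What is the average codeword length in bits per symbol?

3.23 bits/symbol

L̄ = Σ pᵢ·ℓᵢ = 0.12·3 + 0.13·4 + 0.21·4 + 0.06·2 + 0.20·3 + 0.23·3 + 0.05·2 = 3.23 bits/symbol.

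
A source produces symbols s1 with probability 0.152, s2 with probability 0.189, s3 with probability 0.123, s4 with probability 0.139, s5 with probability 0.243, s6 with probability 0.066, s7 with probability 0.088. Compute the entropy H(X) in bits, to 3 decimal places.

2.698 bits

H = −Σ pᵢ log₂ pᵢ.
−0.152·log₂(0.152) = 0.4131
−0.189·log₂(0.189) = 0.4543
−0.123·log₂(0.123) = 0.3719
−0.139·log₂(0.139) = 0.3957
−0.243·log₂(0.243) = 0.4960
−0.066·log₂(0.066) = 0.2588
−0.088·log₂(0.088) = 0.3086
Sum ≈ 2.6983 → 2.698 bits.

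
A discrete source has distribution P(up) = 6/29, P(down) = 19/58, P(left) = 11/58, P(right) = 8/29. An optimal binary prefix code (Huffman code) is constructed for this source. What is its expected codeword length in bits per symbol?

Repeatedly combine the two least-probable nodes; the expected code length is the sum of the merged weights.
merge 11/58 + 6/29 → 23/58
merge 8/29 + 19/58 → 35/58
merge 23/58 + 35/58 → 1
L = 23/58 + 35/58 + 1 = 2 bits/symbol.

2 bits/symbol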